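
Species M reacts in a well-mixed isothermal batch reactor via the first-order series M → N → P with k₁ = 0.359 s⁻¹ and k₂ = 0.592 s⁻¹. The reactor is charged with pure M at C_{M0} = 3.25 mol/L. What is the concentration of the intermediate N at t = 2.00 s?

For first-order series with pure M initially, C_N(t) = k₁C_{M0}/(k₂−k₁)·(e^(−k₁t) − e^(−k₂t)).
e^(−k₁t) = e^(−0.359×2.00) = e^(−0.7180) = 0.4877; e^(−k₂t) = e^(−1.184) = 0.3061.
C_N = 0.359×3.25/(0.592−0.359) × (0.4877−0.3061) = 5.008×0.1817 = 0.9097 mol/L.

0.910 mol/L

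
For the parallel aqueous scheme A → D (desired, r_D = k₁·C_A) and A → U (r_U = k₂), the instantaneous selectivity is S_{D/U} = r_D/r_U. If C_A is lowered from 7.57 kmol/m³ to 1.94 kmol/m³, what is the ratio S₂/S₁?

0.256

S_{D/U} = (k₁/k₂)·C_A, so S₂/S₁ = (C_{A,2}/C_{A,1}).
= 1.94/7.57 = 0.256.
Selectivity toward D falls as C_A falls — high-concentration operation is favoured.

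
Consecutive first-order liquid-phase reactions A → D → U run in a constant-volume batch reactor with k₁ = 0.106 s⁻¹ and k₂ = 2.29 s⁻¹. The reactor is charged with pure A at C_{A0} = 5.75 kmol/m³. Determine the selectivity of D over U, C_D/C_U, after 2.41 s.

0.199

For first-order series with pure A initially, C_D(t) = k₁C_{A0}/(k₂−k₁)·(e^(−k₁t) − e^(−k₂t)).
e^(−k₁t) = e^(−0.106×2.41) = e^(−0.2555) = 0.7746; e^(−k₂t) = e^(−5.519) = 0.004010.
C_D = 0.106×5.75/(2.29−0.106) × (0.7746−0.004010) = 0.2791×0.7705 = 0.2150 kmol/m³.
C_A = C_{A0}e^(−k₁t) = 4.454 kmol/m³, so C_U = C_{A0}−C_A−C_D = 1.081 kmol/m³; C_D/C_U = 0.199.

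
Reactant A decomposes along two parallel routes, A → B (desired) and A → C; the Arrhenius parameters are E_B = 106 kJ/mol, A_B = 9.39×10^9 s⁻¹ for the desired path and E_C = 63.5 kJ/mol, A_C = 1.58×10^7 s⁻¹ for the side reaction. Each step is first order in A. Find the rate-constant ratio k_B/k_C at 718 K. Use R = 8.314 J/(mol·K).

0.481

Since both paths have the same order in A, the concentration cancels and S_{B/C} = k_B/k_C = (A_B/A_C)·exp[(E_C−E_B)/(RT)].
(E_C−E_B)/(RT) = (63.5−106)×10³/(8.314×718) = -42500/5969 = -7.120.
k_B/k_C = (9.39×10^9/1.58×10^7)·exp(-7.120) = 594.3 × 8.091×10^-4 = 0.481.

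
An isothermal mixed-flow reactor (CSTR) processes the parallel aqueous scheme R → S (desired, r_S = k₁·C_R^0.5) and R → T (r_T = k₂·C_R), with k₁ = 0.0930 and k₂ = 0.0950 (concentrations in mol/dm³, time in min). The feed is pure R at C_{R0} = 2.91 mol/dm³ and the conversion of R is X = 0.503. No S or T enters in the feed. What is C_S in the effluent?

0.657 mol/dm³

Exit C_R = C_{R0}(1−X) = 2.91×0.497 = 1.446 mol/dm³.
A CSTR operates uniformly at the exit composition, giving r_S = 0.1118 and r_T = 0.1374 (each k·C_R^n at C_R = 1.446).
Fraction of consumed R going to S: r_S/(r_S+r_T) = 0.4487.
C_S = 0.4487·C_{R0}·X = 0.4487×2.91×0.503 = 0.657 mol/dm³.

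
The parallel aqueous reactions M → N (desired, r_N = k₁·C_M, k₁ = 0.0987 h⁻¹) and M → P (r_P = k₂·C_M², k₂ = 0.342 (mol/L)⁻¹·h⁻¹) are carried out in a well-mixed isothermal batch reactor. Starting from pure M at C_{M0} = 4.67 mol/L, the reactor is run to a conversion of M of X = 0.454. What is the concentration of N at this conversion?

0.161 mol/L

C_M = C_{M0}(1−X) = 2.550 mol/L.
Along a PFR/batch, dC_N/dC_M = −r_N/(r_N+r_P) = −k₁/(k₁+k₂·C_M).
Integrating from C_{M0} to C_M: C_N = (0.0987/0.342)·ln[(0.0987+0.342·4.67)/(0.0987+0.342·2.55)] = 0.2886·ln(1.696/0.9707) = 0.1610 mol/L.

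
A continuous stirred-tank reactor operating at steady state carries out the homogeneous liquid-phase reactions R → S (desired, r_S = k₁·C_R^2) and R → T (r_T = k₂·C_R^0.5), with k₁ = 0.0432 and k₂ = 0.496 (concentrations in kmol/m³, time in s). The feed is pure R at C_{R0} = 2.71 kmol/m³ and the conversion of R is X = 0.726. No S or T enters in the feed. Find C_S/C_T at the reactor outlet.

Exit C_R = C_{R0}(1−X) = 2.71×0.274 = 0.7425 kmol/m³.
Rates in a CSTR are evaluated at the outlet concentration: r_S = 0.0432×0.7425^2 = 0.02382, r_T = 0.496×0.7425^0.5 = 0.4274.
Overall selectivity = C_S/C_T = r_Sτ/(r_Tτ) = r_S/r_T = 0.0557.

0.0557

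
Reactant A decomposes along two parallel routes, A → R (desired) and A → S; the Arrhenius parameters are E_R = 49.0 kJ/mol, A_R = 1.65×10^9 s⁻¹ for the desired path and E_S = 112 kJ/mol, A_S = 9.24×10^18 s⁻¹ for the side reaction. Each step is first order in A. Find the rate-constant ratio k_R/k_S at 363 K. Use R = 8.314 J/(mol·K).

0.208

Since both paths have the same order in A, the concentration cancels and S_{R/S} = k_R/k_S = (A_R/A_S)·exp[(E_S−E_R)/(RT)].
(E_S−E_R)/(RT) = (112−49.0)×10³/(8.314×363) = 63000/3018 = 20.87.
k_R/k_S = (1.65×10^9/9.24×10^18)·exp(20.87) = 1.786×10^-10 × 1.164×10^9 = 0.208.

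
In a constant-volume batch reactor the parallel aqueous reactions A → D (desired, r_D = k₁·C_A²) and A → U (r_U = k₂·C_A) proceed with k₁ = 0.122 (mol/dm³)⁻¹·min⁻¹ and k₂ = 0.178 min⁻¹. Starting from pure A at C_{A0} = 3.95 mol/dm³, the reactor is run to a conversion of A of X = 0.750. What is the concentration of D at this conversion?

C_A = C_{A0}(1−X) = 0.9875 mol/dm³.
Along a PFR/batch, dC_U/dC_A = −r_U/(r_D+r_U) = −k₂/(k₂+k₁·C_A).
Integrating from C_{A0} to C_A: C_U = (0.178/0.122)·ln[(0.178+0.122·3.95)/(0.178+0.122·0.988)] = 1.459·ln(0.6599/0.2985) = 1.158 mol/dm³.
Then C_D = (C_{A0}−C_A) − C_U = 2.963 − 1.158 = 1.805 mol/dm³.

1.80 mol/dm³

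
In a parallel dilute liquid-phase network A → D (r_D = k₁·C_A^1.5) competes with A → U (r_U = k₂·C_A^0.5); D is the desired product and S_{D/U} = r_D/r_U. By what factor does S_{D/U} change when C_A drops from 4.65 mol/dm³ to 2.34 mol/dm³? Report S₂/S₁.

S_{D/U} = (k₁/k₂)·C_A, so S₂/S₁ = (C_{A,2}/C_{A,1}).
= 2.34/4.65 = 0.503.
Selectivity toward D falls as C_A falls — high-concentration operation is favoured.

0.503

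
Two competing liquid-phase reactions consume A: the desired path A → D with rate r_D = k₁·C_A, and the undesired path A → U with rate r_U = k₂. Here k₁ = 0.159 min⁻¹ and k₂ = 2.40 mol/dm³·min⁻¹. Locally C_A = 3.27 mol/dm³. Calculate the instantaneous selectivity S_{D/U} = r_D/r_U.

0.217

S_{D/U} = r_D/r_U = (k₁·C_A)/(k₂) = (k₁/k₂)·C_A.
= (0.159×3.270) / (2.40) = 0.5199/2.400 = 0.217.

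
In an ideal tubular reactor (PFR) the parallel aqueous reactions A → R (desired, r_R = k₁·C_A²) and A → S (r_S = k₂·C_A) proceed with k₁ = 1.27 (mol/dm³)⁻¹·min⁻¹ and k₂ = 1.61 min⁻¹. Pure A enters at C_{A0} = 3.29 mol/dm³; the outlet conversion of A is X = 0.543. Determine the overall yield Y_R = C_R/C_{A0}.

0.351

C_A = C_{A0}(1−X) = 1.504 mol/dm³.
Along a PFR/batch, dC_S/dC_A = −r_S/(r_R+r_S) = −k₂/(k₂+k₁·C_A).
Integrating from C_{A0} to C_A: C_S = (1.61/1.27)·ln[(1.61+1.27·3.29)/(1.61+1.27·1.50)] = 1.268·ln(5.788/3.519) = 0.6307 mol/dm³.
Then C_R = (C_{A0}−C_A) − C_S = 1.786 − 0.6307 = 1.156 mol/dm³.
Y_R = C_R/C_{A0} = 1.156/3.29 = 0.351.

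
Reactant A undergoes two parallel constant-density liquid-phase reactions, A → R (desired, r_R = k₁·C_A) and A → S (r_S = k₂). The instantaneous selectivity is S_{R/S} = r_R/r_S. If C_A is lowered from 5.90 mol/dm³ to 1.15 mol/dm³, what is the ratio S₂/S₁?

S_{R/S} = (k₁/k₂)·C_A, so S₂/S₁ = (C_{A,2}/C_{A,1}).
= 1.15/5.90 = 0.195.

0.195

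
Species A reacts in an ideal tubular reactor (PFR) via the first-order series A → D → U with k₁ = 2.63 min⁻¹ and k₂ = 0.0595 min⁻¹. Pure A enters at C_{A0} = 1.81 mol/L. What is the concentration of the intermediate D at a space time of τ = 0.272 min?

0.917 mol/L

For first-order series with pure A initially, C_D(τ) = k₁C_{A0}/(k₂−k₁)·(e^(−k₁τ) − e^(−k₂τ)).
e^(−k₁τ) = e^(−2.63×0.272) = e^(−0.7154) = 0.4890; e^(−k₂τ) = e^(−0.01618) = 0.9839.
C_D = 2.63×1.81/(0.0595−2.63) × (0.4890−0.9839) = (-1.852)×(-0.4949) = 0.9166 mol/L.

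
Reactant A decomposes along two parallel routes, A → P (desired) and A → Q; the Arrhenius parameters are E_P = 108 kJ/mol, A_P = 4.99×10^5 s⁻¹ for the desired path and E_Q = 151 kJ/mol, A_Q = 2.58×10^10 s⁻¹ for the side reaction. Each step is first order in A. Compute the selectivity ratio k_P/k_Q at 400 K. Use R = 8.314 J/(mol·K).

7.98

With equal orders, S_{P/Q} = k_P/k_Q = (A_P/A_Q)·exp[(E_Q−E_P)/(RT)].
(E_Q−E_P)/(RT) = (151−108)×10³/(8.314×400) = 43000/3326 = 12.93.
k_P/k_Q = (4.99×10^5/2.58×10^10)·exp(12.93) = 1.934×10^-5 × 4.125×10^5 = 7.98.
Since E_P < E_Q, lowering the temperature improves selectivity toward P.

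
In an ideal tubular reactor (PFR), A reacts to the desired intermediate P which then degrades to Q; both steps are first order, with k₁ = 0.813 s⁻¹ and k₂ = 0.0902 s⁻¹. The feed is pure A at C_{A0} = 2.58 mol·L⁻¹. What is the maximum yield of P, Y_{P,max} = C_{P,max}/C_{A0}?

0.760

For a first-order series the maximum intermediate yield is C_{P,max}/C_{A0} = (k₁/k₂)^[k₂/(k₂−k₁)].
= (0.813/0.0902)^(0.0902/(0.0902−0.813)) = (9.013)^(-0.1248) = 0.7600.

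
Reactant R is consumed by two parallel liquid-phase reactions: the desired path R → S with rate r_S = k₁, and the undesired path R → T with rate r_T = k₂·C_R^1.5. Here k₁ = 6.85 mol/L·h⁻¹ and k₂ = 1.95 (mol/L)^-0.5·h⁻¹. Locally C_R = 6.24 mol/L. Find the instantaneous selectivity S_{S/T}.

S_{S/T} = r_S/r_T = (k₁)/(k₂·C_R^1.5) = (k₁/k₂)·C_R^-1.5.
= (6.85) / (1.95×6.240^1.5) = 6.850/30.40 = 0.225.

0.225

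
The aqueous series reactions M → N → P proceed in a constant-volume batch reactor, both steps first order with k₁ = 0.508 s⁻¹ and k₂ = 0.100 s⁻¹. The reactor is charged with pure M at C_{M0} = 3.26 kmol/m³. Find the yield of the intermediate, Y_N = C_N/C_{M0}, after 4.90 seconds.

0.659

Solving the coupled first-order balances gives C_N(t) = [k₁/(k₂−k₁)]·C_{M0}·(e^(−k₁t) − e^(−k₂t)).
e^(−k₁t) = e^(−0.508×4.90) = e^(−2.489) = 0.08298; e^(−k₂t) = e^(−0.4900) = 0.6126.
C_N = 0.508×3.26/(0.100−0.508) × (0.08298−0.6126) = (-4.059)×(-0.5297) = 2.150 kmol/m³.
Y_N = C_N/C_{M0} = 2.150/3.26 = 0.659.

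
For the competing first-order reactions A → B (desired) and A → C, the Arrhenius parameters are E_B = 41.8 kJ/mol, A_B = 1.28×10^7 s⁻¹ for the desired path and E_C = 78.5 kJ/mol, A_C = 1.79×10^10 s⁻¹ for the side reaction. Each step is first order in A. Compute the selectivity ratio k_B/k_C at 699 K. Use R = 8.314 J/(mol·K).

With equal orders, S_{B/C} = k_B/k_C = (A_B/A_C)·exp[(E_C−E_B)/(RT)].
(E_C−E_B)/(RT) = (78.5−41.8)×10³/(8.314×699) = 36700/5811 = 6.315.
k_B/k_C = (1.28×10^7/1.79×10^10)·exp(6.315) = 7.151×10^-4 × 552.8 = 0.395.
Since E_B < E_C, lowering the temperature improves selectivity toward B.

0.395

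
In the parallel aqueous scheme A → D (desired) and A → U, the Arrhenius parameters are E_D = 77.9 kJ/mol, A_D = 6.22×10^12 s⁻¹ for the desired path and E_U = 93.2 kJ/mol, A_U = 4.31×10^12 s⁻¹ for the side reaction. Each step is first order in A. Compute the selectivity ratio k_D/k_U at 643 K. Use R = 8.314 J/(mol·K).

k_D/k_U = (A_D/A_U)·exp[−(E_D−E_U)/(RT)] = (A_D/A_U)·exp[(E_U−E_D)/(RT)].
(E_U−E_D)/(RT) = (93.2−77.9)×10³/(8.314×643) = 15300/5346 = 2.862.
k_D/k_U = (6.22×10^12/4.31×10^12)·exp(2.862) = 1.443 × 17.50 = 25.3.
Since E_D < E_U, lowering the temperature improves selectivity toward D.

25.3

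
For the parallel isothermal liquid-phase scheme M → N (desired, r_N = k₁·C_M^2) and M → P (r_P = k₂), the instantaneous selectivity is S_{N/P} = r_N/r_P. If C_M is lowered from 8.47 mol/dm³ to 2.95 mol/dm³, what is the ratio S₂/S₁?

0.121

S_{N/P} = (k₁/k₂)·C_M^2, so S₂/S₁ = (C_{M,2}/C_{M,1})^2.
= (2.95/8.47)^2 = (0.3483)^2 = 0.121.
Selectivity toward N falls as C_M falls — high-concentration operation is favoured.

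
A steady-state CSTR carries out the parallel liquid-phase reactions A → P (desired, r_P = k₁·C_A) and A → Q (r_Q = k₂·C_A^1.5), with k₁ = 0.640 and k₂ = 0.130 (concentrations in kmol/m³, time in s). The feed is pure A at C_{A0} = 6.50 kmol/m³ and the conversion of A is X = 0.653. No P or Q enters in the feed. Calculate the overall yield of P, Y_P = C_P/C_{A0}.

0.500

Exit C_A = C_{A0}(1−X) = 6.50×0.347 = 2.255 kmol/m³.
In a CSTR the entire volume is at exit conditions, so r_P = 0.640×2.255 = 1.444 and r_Q = 0.130×2.255^1.5 = 0.4404.
Fraction of consumed A going to P: r_P/(r_P+r_Q) = 0.7662.
C_P = 0.7662·C_{A0}·X = 0.7662×6.50×0.653 = 3.25 kmol/m³; Y_P = C_P/C_{A0} = 0.500.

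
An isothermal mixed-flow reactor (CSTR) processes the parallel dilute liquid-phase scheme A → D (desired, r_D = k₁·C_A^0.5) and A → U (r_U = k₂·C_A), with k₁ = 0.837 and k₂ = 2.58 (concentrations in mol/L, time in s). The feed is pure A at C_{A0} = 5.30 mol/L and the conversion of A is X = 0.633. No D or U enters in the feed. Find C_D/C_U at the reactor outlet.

0.233

Exit C_A = C_{A0}(1−X) = 5.30×0.367 = 1.945 mol/L.
A CSTR operates uniformly at the exit composition, giving r_D = 1.167 and r_U = 5.018 (each k·C_A^n at C_A = 1.945).
Overall selectivity = C_D/C_U = r_Dτ/(r_Uτ) = r_D/r_U = 0.233.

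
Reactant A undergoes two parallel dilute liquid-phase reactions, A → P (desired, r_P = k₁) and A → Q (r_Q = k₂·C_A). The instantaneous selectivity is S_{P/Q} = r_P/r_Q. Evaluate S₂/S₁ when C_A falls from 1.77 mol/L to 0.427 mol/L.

4.15

S_{P/Q} = (k₁/k₂)·C_A⁻¹, so S₂/S₁ = (C_{A,2}/C_{A,1})⁻¹.
= 1.77/0.427 = 4.15.
Selectivity toward P rises as C_A falls — low-concentration operation is favoured.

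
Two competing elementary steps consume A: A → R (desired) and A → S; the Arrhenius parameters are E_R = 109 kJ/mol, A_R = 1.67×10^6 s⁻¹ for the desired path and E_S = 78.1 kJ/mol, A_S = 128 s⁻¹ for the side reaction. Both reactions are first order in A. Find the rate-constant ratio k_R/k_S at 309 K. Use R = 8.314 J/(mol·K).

0.0780

With equal orders, S_{R/S} = k_R/k_S = (A_R/A_S)·exp[(E_S−E_R)/(RT)].
(E_S−E_R)/(RT) = (78.1−109)×10³/(8.314×309) = -30900/2569 = -12.03.
k_R/k_S = (1.67×10^6/128)·exp(-12.03) = 13047 × 5.975×10^-6 = 0.0780.
Since E_R > E_S, raising the temperature improves selectivity toward R.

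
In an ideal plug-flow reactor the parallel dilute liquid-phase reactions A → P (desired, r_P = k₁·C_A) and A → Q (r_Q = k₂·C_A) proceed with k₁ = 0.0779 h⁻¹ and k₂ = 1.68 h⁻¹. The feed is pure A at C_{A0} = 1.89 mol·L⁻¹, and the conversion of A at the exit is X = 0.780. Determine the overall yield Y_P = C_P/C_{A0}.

C_A = C_{A0}(1−X) = 0.4158 mol·L⁻¹.
Both paths are first order in A, so the instantaneous fraction to P is constant: dC_P/d(−C_A) = k₁/(k₁+k₂) = 0.04431.
C_P = 0.04431·(C_{A0}−C_A) = 0.04431×1.474 = 0.0653 mol·L⁻¹.
Y_P = C_P/C_{A0} = 0.06533/1.89 = 0.0346.

0.0346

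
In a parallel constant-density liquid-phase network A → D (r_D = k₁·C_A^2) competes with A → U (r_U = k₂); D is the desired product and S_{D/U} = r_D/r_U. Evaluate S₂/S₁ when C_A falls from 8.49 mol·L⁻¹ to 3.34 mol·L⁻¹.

0.155

S_{D/U} = (k₁/k₂)·C_A^2, so S₂/S₁ = (C_{A,2}/C_{A,1})^2.
= (3.34/8.49)^2 = (0.3934)^2 = 0.155.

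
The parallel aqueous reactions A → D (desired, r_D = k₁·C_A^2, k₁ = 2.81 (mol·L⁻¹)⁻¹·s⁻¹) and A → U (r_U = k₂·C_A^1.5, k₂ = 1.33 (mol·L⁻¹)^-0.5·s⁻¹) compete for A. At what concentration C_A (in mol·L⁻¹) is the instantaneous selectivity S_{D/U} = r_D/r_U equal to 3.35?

S_{D/U} = (k₁/k₂)·C_A^0.5 ⇒ C_A = (S·k₂/k₁)^(2).
= (3.35×1.33/2.81)^(2) = (1.586)^(2) = 2.51 mol·L⁻¹.

2.51 mol·L⁻¹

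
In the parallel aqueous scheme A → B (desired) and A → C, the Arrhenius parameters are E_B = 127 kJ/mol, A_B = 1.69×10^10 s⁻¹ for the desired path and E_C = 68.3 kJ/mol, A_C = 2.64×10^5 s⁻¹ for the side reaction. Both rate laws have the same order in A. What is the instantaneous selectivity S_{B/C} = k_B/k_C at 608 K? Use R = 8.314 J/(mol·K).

With equal orders, S_{B/C} = k_B/k_C = (A_B/A_C)·exp[(E_C−E_B)/(RT)].
(E_C−E_B)/(RT) = (68.3−127)×10³/(8.314×608) = -58700/5055 = -11.61.
k_B/k_C = (1.69×10^10/2.64×10^5)·exp(-11.61) = 64015 × 9.053×10^-6 = 0.579.

0.579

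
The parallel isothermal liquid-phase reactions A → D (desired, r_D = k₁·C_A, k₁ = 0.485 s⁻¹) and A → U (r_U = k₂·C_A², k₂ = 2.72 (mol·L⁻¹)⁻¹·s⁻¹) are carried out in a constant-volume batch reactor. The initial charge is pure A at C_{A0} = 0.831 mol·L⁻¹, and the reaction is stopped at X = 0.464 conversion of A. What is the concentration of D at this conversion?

0.0858 mol·L⁻¹

C_A = C_{A0}(1−X) = 0.4454 mol·L⁻¹.
Along a PFR/batch, dC_D/dC_A = −r_D/(r_D+r_U) = −k₁/(k₁+k₂·C_A).
Integrating from C_{A0} to C_A: C_D = (0.485/2.72)·ln[(0.485+2.72·0.831)/(0.485+2.72·0.445)] = 0.1783·ln(2.745/1.697) = 0.08582 mol·L⁻¹.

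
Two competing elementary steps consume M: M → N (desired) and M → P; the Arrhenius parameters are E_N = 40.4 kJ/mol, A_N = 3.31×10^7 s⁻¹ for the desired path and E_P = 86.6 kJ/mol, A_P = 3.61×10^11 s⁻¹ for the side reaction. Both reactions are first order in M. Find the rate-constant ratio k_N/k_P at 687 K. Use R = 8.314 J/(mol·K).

0.299

k_N/k_P = (A_N/A_P)·exp[−(E_N−E_P)/(RT)] = (A_N/A_P)·exp[(E_P−E_N)/(RT)].
(E_P−E_N)/(RT) = (86.6−40.4)×10³/(8.314×687) = 46200/5712 = 8.089.
k_N/k_P = (3.31×10^7/3.61×10^11)·exp(8.089) = 9.169×10^-5 × 3257 = 0.299.
Since E_N < E_P, lowering the temperature improves selectivity toward N.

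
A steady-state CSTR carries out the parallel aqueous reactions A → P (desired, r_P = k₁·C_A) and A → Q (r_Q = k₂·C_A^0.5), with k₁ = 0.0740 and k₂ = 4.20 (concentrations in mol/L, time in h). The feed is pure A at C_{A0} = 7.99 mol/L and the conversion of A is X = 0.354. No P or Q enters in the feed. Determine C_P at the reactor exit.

Exit C_A = C_{A0}(1−X) = 7.99×0.646 = 5.162 mol/L.
Rates in a CSTR are evaluated at the outlet concentration: r_P = 0.0740×5.162 = 0.3820, r_Q = 4.20×5.162^0.5 = 9.542.
Fraction of consumed A going to P: r_P/(r_P+r_Q) = 0.03849.
C_P = 0.03849·C_{A0}·X = 0.03849×7.99×0.354 = 0.109 mol/L.

0.109 mol/L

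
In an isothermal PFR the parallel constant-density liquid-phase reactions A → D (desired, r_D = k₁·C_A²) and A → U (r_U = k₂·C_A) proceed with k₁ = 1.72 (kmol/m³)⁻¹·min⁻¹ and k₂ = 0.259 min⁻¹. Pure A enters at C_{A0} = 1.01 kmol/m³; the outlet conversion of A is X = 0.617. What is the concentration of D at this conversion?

0.507 kmol/m³

C_A = C_{A0}(1−X) = 0.3868 kmol/m³.
Along a PFR/batch, dC_U/dC_A = −r_U/(r_D+r_U) = −k₂/(k₂+k₁·C_A).
Integrating from C_{A0} to C_A: C_U = (0.259/1.72)·ln[(0.259+1.72·1.01)/(0.259+1.72·0.387)] = 0.1506·ln(1.996/0.9243) = 0.1159 kmol/m³.
Then C_D = (C_{A0}−C_A) − C_U = 0.6232 − 0.1159 = 0.5072 kmol/m³.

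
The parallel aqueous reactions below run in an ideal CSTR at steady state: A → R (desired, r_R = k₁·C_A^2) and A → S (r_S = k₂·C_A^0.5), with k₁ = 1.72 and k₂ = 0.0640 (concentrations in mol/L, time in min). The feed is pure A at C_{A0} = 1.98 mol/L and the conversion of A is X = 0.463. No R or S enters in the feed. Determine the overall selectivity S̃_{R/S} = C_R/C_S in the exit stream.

29.5

Exit C_A = C_{A0}(1−X) = 1.98×0.537 = 1.063 mol/L.
In a CSTR the entire volume is at exit conditions, so r_R = 1.72×1.063^2 = 1.944 and r_S = 0.0640×1.063^0.5 = 0.06599.
Overall selectivity = C_R/C_S = r_Rτ/(r_Sτ) = r_R/r_S = 29.5.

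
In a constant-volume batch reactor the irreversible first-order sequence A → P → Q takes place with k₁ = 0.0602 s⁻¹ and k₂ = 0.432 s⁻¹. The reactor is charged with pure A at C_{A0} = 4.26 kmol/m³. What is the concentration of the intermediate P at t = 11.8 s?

0.335 kmol/m³

For first-order series with pure A initially, C_P(t) = k₁C_{A0}/(k₂−k₁)·(e^(−k₁t) − e^(−k₂t)).
e^(−k₁t) = e^(−0.0602×11.8) = e^(−0.7104) = 0.4915; e^(−k₂t) = e^(−5.098) = 0.006111.
C_P = 0.0602×4.26/(0.432−0.0602) × (0.4915−0.006111) = 0.6898×0.4854 = 0.3348 kmol/m³.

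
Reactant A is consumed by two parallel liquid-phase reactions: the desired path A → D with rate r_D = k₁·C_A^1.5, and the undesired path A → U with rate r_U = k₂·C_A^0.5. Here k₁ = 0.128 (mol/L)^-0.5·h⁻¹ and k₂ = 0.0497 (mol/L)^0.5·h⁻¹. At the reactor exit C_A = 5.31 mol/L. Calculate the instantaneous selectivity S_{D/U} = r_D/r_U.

S_{D/U} = r_D/r_U = (k₁·C_A^1.5)/(k₂·C_A^0.5) = (k₁/k₂)·C_A.
= (0.128×5.310^1.5) / (0.0497×5.310^0.5) = 1.566/0.1145 = 13.7.
Since the desired path is higher order in A, keeping C_A high (PFR or concentrated feed) favours D.

13.7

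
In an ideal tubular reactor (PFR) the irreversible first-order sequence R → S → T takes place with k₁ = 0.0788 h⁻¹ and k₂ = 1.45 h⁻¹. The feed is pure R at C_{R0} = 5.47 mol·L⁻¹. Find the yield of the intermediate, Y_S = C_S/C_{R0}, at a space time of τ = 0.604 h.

The intermediate concentration in a first-order A→B→C sequence is C_S = k₁C_{R0}(e^(−k₁τ) − e^(−k₂τ))/(k₂−k₁).
e^(−k₁τ) = e^(−0.0788×0.604) = e^(−0.04760) = 0.9535; e^(−k₂τ) = e^(−0.8758) = 0.4165.
C_S = 0.0788×5.47/(1.45−0.0788) × (0.9535−0.4165) = 0.3143×0.5370 = 0.1688 mol·L⁻¹.
Y_S = C_S/C_{R0} = 0.1688/5.47 = 0.0309.

0.0309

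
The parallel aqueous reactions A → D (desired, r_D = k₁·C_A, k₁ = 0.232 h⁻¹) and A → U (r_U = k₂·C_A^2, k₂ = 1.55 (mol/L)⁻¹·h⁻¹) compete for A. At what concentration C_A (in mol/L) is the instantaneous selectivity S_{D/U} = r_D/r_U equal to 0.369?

0.406 mol/L

S_{D/U} = (k₁/k₂)·C_A⁻¹ ⇒ C_A = (S·k₂/k₁)^(-1).
= (0.369×1.55/0.232)^(-1) = (2.465)^(-1) = 0.406 mol/L.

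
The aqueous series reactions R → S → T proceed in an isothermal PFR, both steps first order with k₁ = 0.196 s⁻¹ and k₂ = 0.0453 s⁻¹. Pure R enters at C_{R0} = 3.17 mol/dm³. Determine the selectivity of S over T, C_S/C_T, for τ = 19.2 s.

Solving the coupled first-order balances gives C_S(τ) = [k₁/(k₂−k₁)]·C_{R0}·(e^(−k₁τ) − e^(−k₂τ)).
e^(−k₁τ) = e^(−0.196×19.2) = e^(−3.763) = 0.02321; e^(−k₂τ) = e^(−0.8698) = 0.4191.
C_S = 0.196×3.17/(0.0453−0.196) × (0.02321−0.4191) = (-4.123)×(-0.3958) = 1.632 mol/dm³.
C_R = C_{R0}e^(−k₁τ) = 0.07357 mol/dm³, so C_T = C_{R0}−C_R−C_S = 1.464 mol/dm³; C_S/C_T = 1.11.

1.11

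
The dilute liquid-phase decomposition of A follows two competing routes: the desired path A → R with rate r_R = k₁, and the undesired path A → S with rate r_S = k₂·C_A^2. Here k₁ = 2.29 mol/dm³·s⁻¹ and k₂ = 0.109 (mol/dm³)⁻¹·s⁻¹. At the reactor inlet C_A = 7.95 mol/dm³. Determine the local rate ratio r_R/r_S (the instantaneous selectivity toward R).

S_{R/S} = r_R/r_S = (k₁)/(k₂·C_A^2) = (k₁/k₂)·C_A^-2.
= (2.29) / (0.109×7.950^2) = 2.290/6.889 = 0.332.

0.332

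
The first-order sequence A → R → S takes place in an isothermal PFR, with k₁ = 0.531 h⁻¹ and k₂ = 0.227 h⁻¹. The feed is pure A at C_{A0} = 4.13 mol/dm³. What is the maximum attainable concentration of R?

2.19 mol/dm³

For a first-order series the maximum intermediate yield is C_{R,max}/C_{A0} = (k₁/k₂)^[k₂/(k₂−k₁)].
= (0.531/0.227)^(0.227/(0.227−0.531)) = (2.339)^(-0.7467) = 0.5302.
C_{R,max} = 0.5302×4.13 = 2.19 mol/dm³.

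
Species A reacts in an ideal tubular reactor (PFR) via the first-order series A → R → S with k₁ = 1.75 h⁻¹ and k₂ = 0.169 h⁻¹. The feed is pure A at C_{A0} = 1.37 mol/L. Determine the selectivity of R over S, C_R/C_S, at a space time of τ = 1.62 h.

Solving the coupled first-order balances gives C_R(τ) = [k₁/(k₂−k₁)]·C_{A0}·(e^(−k₁τ) − e^(−k₂τ)).
e^(−k₁τ) = e^(−1.75×1.62) = e^(−2.835) = 0.05872; e^(−k₂τ) = e^(−0.2738) = 0.7605.
C_R = 1.75×1.37/(0.169−1.75) × (0.05872−0.7605) = (-1.516)×(-0.7018) = 1.064 mol/L.
C_A = C_{A0}e^(−k₁τ) = 0.08044 mol/L, so C_S = C_{A0}−C_A−C_R = 0.2253 mol/L; C_R/C_S = 4.72.

4.72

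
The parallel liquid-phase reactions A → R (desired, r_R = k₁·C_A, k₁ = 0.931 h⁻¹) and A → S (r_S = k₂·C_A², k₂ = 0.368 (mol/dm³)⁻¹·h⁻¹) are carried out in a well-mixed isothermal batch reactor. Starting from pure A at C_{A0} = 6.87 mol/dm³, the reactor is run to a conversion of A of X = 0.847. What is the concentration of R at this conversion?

C_A = C_{A0}(1−X) = 1.051 mol/dm³.
Along a PFR/batch, dC_R/dC_A = −r_R/(r_R+r_S) = −k₁/(k₁+k₂·C_A).
Integrating from C_{A0} to C_A: C_R = (0.931/0.368)·ln[(0.931+0.368·6.87)/(0.931+0.368·1.05)] = 2.530·ln(3.459/1.318) = 2.441 mol/dm³.

2.44 mol/dm³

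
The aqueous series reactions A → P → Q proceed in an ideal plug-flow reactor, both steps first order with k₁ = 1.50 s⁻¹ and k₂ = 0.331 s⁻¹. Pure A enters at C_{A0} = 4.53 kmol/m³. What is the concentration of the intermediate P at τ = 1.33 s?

2.95 kmol/m³

For first-order series with pure A initially, C_P(τ) = k₁C_{A0}/(k₂−k₁)·(e^(−k₁τ) − e^(−k₂τ)).
e^(−k₁τ) = e^(−1.50×1.33) = e^(−1.995) = 0.1360; e^(−k₂τ) = e^(−0.4402) = 0.6439.
C_P = 1.50×4.53/(0.331−1.50) × (0.1360−0.6439) = (-5.813)×(-0.5079) = 2.952 kmol/m³.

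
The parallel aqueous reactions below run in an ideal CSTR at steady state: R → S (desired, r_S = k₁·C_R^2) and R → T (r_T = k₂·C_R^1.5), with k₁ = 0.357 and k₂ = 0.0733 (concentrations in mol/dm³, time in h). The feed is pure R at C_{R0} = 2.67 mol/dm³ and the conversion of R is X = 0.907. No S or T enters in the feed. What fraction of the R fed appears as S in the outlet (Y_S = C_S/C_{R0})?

0.642

Exit C_R = C_{R0}(1−X) = 2.67×0.0930 = 0.2483 mol/dm³.
A CSTR operates uniformly at the exit composition, giving r_S = 0.02201 and r_T = 0.009070 (each k·C_R^n at C_R = 0.2483).
Fraction of consumed R going to S: r_S/(r_S+r_T) = 0.7082.
C_S = 0.7082·C_{R0}·X = 0.7082×2.67×0.907 = 1.72 mol/dm³; Y_S = C_S/C_{R0} = 0.642.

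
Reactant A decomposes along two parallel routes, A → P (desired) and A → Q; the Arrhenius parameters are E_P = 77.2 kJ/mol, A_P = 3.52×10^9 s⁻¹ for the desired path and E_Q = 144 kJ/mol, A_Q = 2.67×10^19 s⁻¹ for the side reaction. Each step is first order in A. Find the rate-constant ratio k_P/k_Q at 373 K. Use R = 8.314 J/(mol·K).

0.299

k_P/k_Q = (A_P/A_Q)·exp[−(E_P−E_Q)/(RT)] = (A_P/A_Q)·exp[(E_Q−E_P)/(RT)].
(E_Q−E_P)/(RT) = (144−77.2)×10³/(8.314×373) = 66800/3101 = 21.54.
k_P/k_Q = (3.52×10^9/2.67×10^19)·exp(21.54) = 1.318×10^-10 × 2.264×10^9 = 0.299.
Since E_P < E_Q, lowering the temperature improves selectivity toward P.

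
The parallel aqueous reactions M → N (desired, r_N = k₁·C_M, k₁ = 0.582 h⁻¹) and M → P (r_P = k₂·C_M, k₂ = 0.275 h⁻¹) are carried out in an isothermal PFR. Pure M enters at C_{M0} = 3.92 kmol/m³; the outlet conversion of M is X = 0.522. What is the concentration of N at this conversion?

C_M = C_{M0}(1−X) = 1.874 kmol/m³.
Both paths are first order in M, so the instantaneous fraction to N is constant: dC_N/d(−C_M) = k₁/(k₁+k₂) = 0.6791.
C_N = 0.6791·(C_{M0}−C_M) = 0.6791×2.046 = 1.39 kmol/m³.

1.39 kmol/m³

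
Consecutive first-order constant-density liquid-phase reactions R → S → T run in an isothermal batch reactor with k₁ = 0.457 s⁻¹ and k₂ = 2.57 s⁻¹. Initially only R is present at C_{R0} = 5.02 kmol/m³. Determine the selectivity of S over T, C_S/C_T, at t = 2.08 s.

The intermediate concentration in a first-order A→B→C sequence is C_S = k₁C_{R0}(e^(−k₁t) − e^(−k₂t))/(k₂−k₁).
e^(−k₁t) = e^(−0.457×2.08) = e^(−0.9506) = 0.3865; e^(−k₂t) = e^(−5.346) = 0.004769.
C_S = 0.457×5.02/(2.57−0.457) × (0.3865−0.004769) = 1.086×0.3818 = 0.4145 kmol/m³.
C_R = C_{R0}e^(−k₁t) = 1.940 kmol/m³, so C_T = C_{R0}−C_R−C_S = 2.665 kmol/m³; C_S/C_T = 0.156.

0.156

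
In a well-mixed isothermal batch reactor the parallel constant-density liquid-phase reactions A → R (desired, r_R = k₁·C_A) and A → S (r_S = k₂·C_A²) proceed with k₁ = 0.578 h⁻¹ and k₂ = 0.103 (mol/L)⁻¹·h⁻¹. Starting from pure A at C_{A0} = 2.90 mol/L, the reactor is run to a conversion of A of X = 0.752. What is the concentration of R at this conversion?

C_A = C_{A0}(1−X) = 0.7192 mol/L.
Along a PFR/batch, dC_R/dC_A = −r_R/(r_R+r_S) = −k₁/(k₁+k₂·C_A).
Integrating from C_{A0} to C_A: C_R = (0.578/0.103)·ln[(0.578+0.103·2.90)/(0.578+0.103·0.719)] = 5.612·ln(0.8767/0.6521) = 1.661 mol/L.

1.66 mol/L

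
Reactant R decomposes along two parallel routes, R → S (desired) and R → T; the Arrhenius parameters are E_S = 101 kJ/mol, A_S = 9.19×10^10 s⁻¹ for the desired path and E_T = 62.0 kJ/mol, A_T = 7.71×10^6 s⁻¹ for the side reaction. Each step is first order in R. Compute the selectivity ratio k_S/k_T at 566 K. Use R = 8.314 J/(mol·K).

Since both paths have the same order in R, the concentration cancels and S_{S/T} = k_S/k_T = (A_S/A_T)·exp[(E_T−E_S)/(RT)].
(E_T−E_S)/(RT) = (62.0−101)×10³/(8.314×566) = -39000/4706 = -8.288.
k_S/k_T = (9.19×10^10/7.71×10^6)·exp(-8.288) = 11920 × 2.516×10^-4 = 3.00.
Since E_S > E_T, raising the temperature improves selectivity toward S.

3.00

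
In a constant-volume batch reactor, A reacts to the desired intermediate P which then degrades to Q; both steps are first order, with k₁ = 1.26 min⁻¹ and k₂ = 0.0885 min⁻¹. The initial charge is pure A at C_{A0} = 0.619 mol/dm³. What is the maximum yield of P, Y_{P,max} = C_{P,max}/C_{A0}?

Evaluating C_P at t_opt = ln(k₂/k₁)/(k₂−k₁) gives C_{P,max}/C_{A0} = (k₁/k₂)^[k₂/(k₂−k₁)].
= (1.26/0.0885)^(0.0885/(0.0885−1.26)) = (14.24)^(-0.07554) = 0.8182.

0.818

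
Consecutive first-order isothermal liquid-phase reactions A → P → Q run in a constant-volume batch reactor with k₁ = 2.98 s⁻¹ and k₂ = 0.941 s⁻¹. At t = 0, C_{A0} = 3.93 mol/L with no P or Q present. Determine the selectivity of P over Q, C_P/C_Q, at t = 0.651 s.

2.12

Solving the coupled first-order balances gives C_P(t) = [k₁/(k₂−k₁)]·C_{A0}·(e^(−k₁t) − e^(−k₂t)).
e^(−k₁t) = e^(−2.98×0.651) = e^(−1.940) = 0.1437; e^(−k₂t) = e^(−0.6126) = 0.5419.
C_P = 2.98×3.93/(0.941−2.98) × (0.1437−0.5419) = (-5.744)×(-0.3982) = 2.287 mol/L.
C_A = C_{A0}e^(−k₁t) = 0.5648 mol/L, so C_Q = C_{A0}−C_A−C_P = 1.078 mol/L; C_P/C_Q = 2.12.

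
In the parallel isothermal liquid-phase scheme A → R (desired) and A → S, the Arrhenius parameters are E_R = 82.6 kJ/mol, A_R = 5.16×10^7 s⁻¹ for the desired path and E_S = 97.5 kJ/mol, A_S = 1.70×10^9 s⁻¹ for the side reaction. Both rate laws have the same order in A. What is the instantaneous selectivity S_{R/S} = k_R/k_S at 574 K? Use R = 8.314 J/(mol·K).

0.689

k_R/k_S = (A_R/A_S)·exp[−(E_R−E_S)/(RT)] = (A_R/A_S)·exp[(E_S−E_R)/(RT)].
(E_S−E_R)/(RT) = (97.5−82.6)×10³/(8.314×574) = 14900/4772 = 3.122.
k_R/k_S = (5.16×10^7/1.70×10^9)·exp(3.122) = 0.03035 × 22.70 = 0.689.
Since E_R < E_S, lowering the temperature improves selectivity toward R.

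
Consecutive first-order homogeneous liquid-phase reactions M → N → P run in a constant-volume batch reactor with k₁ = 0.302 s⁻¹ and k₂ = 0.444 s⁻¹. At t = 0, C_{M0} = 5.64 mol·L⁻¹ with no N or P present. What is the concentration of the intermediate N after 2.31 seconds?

1.67 mol·L⁻¹

The intermediate concentration in a first-order A→B→C sequence is C_N = k₁C_{M0}(e^(−k₁t) − e^(−k₂t))/(k₂−k₁).
e^(−k₁t) = e^(−0.302×2.31) = e^(−0.6976) = 0.4978; e^(−k₂t) = e^(−1.026) = 0.3586.
C_N = 0.302×5.64/(0.444−0.302) × (0.4978−0.3586) = 11.99×0.1392 = 1.670 mol·L⁻¹.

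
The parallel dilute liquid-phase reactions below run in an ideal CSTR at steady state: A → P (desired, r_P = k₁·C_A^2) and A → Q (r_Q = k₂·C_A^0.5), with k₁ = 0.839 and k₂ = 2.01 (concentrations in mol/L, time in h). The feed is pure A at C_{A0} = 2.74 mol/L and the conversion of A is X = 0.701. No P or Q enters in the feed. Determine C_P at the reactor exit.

Exit C_A = C_{A0}(1−X) = 2.74×0.299 = 0.8193 mol/L.
Rates in a CSTR are evaluated at the outlet concentration: r_P = 0.839×0.8193^2 = 0.5631, r_Q = 2.01×0.8193^0.5 = 1.819.
Fraction of consumed A going to P: r_P/(r_P+r_Q) = 0.2364.
C_P = 0.2364·C_{A0}·X = 0.2364×2.74×0.701 = 0.454 mol/L.

0.454 mol/L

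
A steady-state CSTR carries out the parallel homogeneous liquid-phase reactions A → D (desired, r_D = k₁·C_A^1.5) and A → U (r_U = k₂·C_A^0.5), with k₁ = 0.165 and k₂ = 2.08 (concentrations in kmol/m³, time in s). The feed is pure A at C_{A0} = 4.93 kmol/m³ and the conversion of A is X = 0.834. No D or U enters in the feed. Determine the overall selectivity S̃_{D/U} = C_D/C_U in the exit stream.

Exit C_A = C_{A0}(1−X) = 4.93×0.166 = 0.8184 kmol/m³.
Rates in a CSTR are evaluated at the outlet concentration: r_D = 0.165×0.8184^1.5 = 0.1222, r_U = 2.08×0.8184^0.5 = 1.882.
Overall selectivity = C_D/C_U = r_Dτ/(r_Uτ) = r_D/r_U = 0.0649.

0.0649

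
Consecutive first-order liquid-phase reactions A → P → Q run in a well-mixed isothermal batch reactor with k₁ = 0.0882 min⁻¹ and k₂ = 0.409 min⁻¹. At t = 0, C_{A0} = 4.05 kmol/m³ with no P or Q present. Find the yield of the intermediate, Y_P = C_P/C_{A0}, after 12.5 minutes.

0.0896

Solving the coupled first-order balances gives C_P(t) = [k₁/(k₂−k₁)]·C_{A0}·(e^(−k₁t) − e^(−k₂t)).
e^(−k₁t) = e^(−0.0882×12.5) = e^(−1.103) = 0.3320; e^(−k₂t) = e^(−5.112) = 0.006021.
C_P = 0.0882×4.05/(0.409−0.0882) × (0.3320−0.006021) = 1.113×0.3260 = 0.3630 kmol/m³.
Y_P = C_P/C_{A0} = 0.3630/4.05 = 0.0896.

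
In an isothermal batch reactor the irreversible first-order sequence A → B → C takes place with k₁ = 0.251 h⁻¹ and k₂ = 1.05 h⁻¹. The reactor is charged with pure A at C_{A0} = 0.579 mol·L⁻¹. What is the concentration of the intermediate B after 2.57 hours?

0.0832 mol·L⁻¹

For first-order series with pure A initially, C_B(t) = k₁C_{A0}/(k₂−k₁)·(e^(−k₁t) − e^(−k₂t)).
e^(−k₁t) = e^(−0.251×2.57) = e^(−0.6451) = 0.5246; e^(−k₂t) = e^(−2.699) = 0.06731.
C_B = 0.251×0.579/(1.05−0.251) × (0.5246−0.06731) = 0.1819×0.4573 = 0.08318 mol·L⁻¹.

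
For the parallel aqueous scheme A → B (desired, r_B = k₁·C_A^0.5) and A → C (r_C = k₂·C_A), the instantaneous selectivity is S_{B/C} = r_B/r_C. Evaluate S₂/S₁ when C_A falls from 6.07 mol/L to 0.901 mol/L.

2.60

S_{B/C} = (k₁/k₂)·C_A^-0.5, so S₂/S₁ = (C_{A,2}/C_{A,1})^-0.5.
= (0.901/6.07)^(-0.5) = (0.1484)^(-0.5) = 2.60.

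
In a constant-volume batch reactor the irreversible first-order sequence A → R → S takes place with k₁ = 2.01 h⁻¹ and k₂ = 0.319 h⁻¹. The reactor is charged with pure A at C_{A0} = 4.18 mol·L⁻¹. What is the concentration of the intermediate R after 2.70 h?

For first-order series with pure A initially, C_R(t) = k₁C_{A0}/(k₂−k₁)·(e^(−k₁t) − e^(−k₂t)).
e^(−k₁t) = e^(−2.01×2.70) = e^(−5.427) = 0.004396; e^(−k₂t) = e^(−0.8613) = 0.4226.
C_R = 2.01×4.18/(0.319−2.01) × (0.004396−0.4226) = (-4.969)×(-0.4182) = 2.078 mol·L⁻¹.

2.08 mol·L⁻¹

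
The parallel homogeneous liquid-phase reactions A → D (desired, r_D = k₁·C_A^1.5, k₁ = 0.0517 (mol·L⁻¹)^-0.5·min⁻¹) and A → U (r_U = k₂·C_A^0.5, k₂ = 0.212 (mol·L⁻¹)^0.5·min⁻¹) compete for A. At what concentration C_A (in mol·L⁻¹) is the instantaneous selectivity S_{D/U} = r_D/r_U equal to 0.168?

S_{D/U} = (k₁/k₂)·C_A ⇒ C_A = S·k₂/k₁.
= 0.168×0.212/0.0517 = 0.689 mol·L⁻¹.

0.689 mol·L⁻¹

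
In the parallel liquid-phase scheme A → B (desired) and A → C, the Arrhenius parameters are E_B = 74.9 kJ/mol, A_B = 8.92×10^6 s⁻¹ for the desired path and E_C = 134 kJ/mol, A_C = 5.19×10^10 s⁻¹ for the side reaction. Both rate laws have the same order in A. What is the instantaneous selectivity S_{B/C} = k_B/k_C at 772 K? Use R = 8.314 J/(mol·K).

1.71

Since both paths have the same order in A, the concentration cancels and S_{B/C} = k_B/k_C = (A_B/A_C)·exp[(E_C−E_B)/(RT)].
(E_C−E_B)/(RT) = (134−74.9)×10³/(8.314×772) = 59100/6418 = 9.208.
k_B/k_C = (8.92×10^6/5.19×10^10)·exp(9.208) = 1.719×10^-4 × 9976 = 1.71.
Since E_B < E_C, lowering the temperature improves selectivity toward B.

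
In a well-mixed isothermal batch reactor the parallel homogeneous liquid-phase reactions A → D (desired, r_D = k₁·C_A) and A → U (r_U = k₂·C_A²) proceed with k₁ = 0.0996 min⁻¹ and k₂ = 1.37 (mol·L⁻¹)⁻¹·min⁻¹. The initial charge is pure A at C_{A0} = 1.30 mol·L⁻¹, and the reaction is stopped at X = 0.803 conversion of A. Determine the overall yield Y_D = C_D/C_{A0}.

C_A = C_{A0}(1−X) = 0.2561 mol·L⁻¹.
Along a PFR/batch, dC_D/dC_A = −r_D/(r_D+r_U) = −k₁/(k₁+k₂·C_A).
Integrating from C_{A0} to C_A: C_D = (0.0996/1.37)·ln[(0.0996+1.37·1.30)/(0.0996+1.37·0.256)] = 0.07270·ln(1.881/0.4505) = 0.1039 mol·L⁻¹.
Y_D = C_D/C_{A0} = 0.1039/1.30 = 0.0799.

0.0799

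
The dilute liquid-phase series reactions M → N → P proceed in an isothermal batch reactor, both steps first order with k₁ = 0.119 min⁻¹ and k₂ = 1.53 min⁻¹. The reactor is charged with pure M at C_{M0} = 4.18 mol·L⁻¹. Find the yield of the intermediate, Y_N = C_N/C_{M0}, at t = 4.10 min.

0.0516

The intermediate concentration in a first-order A→B→C sequence is C_N = k₁C_{M0}(e^(−k₁t) − e^(−k₂t))/(k₂−k₁).
e^(−k₁t) = e^(−0.119×4.10) = e^(−0.4879) = 0.6139; e^(−k₂t) = e^(−6.273) = 0.001887.
C_N = 0.119×4.18/(1.53−0.119) × (0.6139−0.001887) = 0.3525×0.6120 = 0.2158 mol·L⁻¹.
Y_N = C_N/C_{M0} = 0.2158/4.18 = 0.0516.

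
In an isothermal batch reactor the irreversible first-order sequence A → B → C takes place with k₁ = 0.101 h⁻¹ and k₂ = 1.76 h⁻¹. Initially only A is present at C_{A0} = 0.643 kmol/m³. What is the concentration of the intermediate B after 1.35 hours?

0.0305 kmol/m³

The intermediate concentration in a first-order A→B→C sequence is C_B = k₁C_{A0}(e^(−k₁t) − e^(−k₂t))/(k₂−k₁).
e^(−k₁t) = e^(−0.101×1.35) = e^(−0.1364) = 0.8725; e^(−k₂t) = e^(−2.376) = 0.09292.
C_B = 0.101×0.643/(1.76−0.101) × (0.8725−0.09292) = 0.03915×0.7796 = 0.03052 kmol/m³.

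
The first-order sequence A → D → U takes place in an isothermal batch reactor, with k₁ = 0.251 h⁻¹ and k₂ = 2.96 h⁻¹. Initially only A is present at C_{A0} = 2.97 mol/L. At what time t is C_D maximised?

For first-order series the maximum of C_D occurs at t_opt = ln(k₂/k₁)/(k₂−k₁).
= ln(2.96/0.251)/(2.96−0.251) = ln(11.79)/2.709 = 2.467/2.709 = 0.911 h.

0.911 h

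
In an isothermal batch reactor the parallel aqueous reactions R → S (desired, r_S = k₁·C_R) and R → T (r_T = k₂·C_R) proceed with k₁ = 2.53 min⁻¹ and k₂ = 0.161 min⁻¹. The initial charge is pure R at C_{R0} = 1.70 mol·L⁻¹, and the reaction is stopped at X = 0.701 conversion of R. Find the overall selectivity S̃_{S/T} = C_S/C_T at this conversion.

C_R = C_{R0}(1−X) = 0.5083 mol·L⁻¹.
Both paths are first order in R, so the instantaneous fraction to S is constant: dC_S/d(−C_R) = k₁/(k₁+k₂) = 0.9402.
C_S = 0.9402·(C_{R0}−C_R) = 0.9402×1.192 = 1.12 mol·L⁻¹.
C_T = (C_{R0}−C_R)−C_S = 0.07130 mol·L⁻¹; S̃_{S/T} = 1.120/0.07130 = 15.7.

15.7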